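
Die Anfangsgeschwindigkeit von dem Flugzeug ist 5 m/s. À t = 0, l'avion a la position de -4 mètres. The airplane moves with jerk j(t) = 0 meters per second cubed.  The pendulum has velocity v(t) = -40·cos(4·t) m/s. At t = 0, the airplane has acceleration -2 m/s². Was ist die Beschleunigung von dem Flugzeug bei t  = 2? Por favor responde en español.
Debemos encontrar la antiderivada de nuestra ecuación de la sacudida j(t) = 0 1 vez. Tomando ∫j(t)dt y aplicando a(0) = -2, encontramos a(t) = -2. Usando a(t) = -2 y sustituyendo t = 2, encontramos a = -2.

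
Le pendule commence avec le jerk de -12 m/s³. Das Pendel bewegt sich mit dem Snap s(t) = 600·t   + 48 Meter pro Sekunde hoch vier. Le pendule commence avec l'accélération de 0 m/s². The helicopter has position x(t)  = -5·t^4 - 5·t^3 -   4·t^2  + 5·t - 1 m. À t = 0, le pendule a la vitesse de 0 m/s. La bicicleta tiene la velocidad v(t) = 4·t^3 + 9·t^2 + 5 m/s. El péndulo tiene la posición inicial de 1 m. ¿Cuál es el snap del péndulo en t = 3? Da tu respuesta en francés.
En utilisant s(t) = 600·t + 48 et en substituant t = 3, nous trouvons s = 1848.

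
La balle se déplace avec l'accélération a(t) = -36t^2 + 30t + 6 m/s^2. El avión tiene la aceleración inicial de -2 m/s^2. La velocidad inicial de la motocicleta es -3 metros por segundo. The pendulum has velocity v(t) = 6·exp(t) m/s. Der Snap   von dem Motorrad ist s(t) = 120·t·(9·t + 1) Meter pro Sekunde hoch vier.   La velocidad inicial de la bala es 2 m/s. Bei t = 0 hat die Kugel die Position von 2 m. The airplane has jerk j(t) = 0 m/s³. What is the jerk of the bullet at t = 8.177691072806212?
Starting from acceleration a(t) = -36·t^2 + 30·t + 6, we take 1 derivative. Taking d/dt of a(t), we find j(t) = 30 - 72·t. We have jerk j(t) = 30 - 72·t. Substituting t = 8.177691072806212: j(8.177691072806212) = -558.793757242047.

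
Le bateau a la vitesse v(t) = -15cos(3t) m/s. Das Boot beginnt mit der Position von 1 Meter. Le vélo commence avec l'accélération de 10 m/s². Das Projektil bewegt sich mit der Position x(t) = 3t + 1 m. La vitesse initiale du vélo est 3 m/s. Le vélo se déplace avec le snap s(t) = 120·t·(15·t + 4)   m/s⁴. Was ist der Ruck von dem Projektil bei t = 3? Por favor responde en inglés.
Starting from position x(t) = 3·t + 1, we take 3 derivatives. The derivative of position gives velocity: v(t) = 3. Differentiating velocity, we get acceleration: a(t) = 0. Taking d/dt of a(t), we find j(t) = 0. Using j(t) = 0 and substituting t = 3, we find j = 0.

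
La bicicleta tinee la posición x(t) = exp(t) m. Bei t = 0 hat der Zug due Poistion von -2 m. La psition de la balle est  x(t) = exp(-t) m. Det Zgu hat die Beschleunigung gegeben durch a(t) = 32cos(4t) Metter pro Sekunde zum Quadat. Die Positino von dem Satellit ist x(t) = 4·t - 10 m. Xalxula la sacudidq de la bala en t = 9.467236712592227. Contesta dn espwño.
Partiendo de la posición x(t) = exp(-t), tomamos 3 derivadas. La derivada de la posición da la velocidad: v(t) = -exp(-t). La derivada de la velocidad da la aceleración: a(t) = exp(-t). Tomando d/dt de a(t), encontramos j(t) = -exp(-t). De la ecuación de la sacudida j(t) = -exp(-t), sustituimos t = 9.467236712592227 para obtener j = -0.0000773448384793227.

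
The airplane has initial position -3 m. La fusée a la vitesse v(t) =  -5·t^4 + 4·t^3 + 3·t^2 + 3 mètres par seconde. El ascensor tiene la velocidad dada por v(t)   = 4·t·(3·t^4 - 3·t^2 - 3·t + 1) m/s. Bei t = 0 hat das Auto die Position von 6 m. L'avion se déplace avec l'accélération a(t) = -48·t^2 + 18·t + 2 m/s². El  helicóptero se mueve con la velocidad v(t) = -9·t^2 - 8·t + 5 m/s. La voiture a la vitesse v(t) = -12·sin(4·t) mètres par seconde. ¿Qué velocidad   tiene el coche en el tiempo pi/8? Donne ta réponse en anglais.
From the given velocity equation v(t) = -12·sin(4·t), we substitute t = pi/8 to get v = -12.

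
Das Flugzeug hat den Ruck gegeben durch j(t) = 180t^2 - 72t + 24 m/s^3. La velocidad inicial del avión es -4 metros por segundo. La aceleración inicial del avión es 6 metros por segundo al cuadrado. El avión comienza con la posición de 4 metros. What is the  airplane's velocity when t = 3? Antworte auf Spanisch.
Partiendo de la sacudida j(t) = 180·t^2 - 72·t + 24, tomamos 2 integrales. La antiderivada de la sacudida es la aceleración. Usando a(0) = 6, obtenemos a(t) = 60·t^3 - 36·t^2 + 24·t + 6. Integrando la aceleración y usando la condición inicial v(0) = -4, obtenemos v(t) = 15·t^4 - 12·t^3 + 12·t^2 + 6·t - 4. Usando v(t) = 15·t^4 - 12·t^3 + 12·t^2 + 6·t - 4 y sustituyendo t = 3, encontramos v = 1013.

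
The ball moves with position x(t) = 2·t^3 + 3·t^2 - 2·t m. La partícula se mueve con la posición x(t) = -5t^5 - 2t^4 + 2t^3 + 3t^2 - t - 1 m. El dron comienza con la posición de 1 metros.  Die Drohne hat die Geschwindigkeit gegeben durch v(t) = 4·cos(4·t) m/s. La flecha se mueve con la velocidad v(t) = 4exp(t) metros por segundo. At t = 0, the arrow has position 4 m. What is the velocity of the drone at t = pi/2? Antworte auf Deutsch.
Aus der Gleichung für die Geschwindigkeit v(t) = 4·cos(4·t), setzen wir t = pi/2 ein und erhalten v = 4.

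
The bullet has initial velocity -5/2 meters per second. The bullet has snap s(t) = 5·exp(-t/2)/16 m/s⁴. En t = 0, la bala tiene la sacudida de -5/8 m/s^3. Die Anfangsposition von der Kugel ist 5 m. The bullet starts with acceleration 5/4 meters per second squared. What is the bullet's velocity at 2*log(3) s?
To solve this, we need to take 3 integrals of our snap equation s(t) = 5·exp(-t/2)/16. Integrating snap and using the initial condition j(0) = -5/8, we get j(t) = -5·exp(-t/2)/8. The antiderivative of jerk is acceleration. Using a(0) = 5/4, we get a(t) = 5·exp(-t/2)/4. The antiderivative of acceleration is velocity. Using v(0) = -5/2, we get v(t) = -5·exp(-t/2)/2. From the given velocity equation v(t) = -5·exp(-t/2)/2, we substitute t = 2*log(3) to get v = -5/6.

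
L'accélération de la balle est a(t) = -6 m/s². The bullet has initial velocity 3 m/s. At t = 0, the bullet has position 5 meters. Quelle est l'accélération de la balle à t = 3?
Nous avons l'accélération a(t) = -6. En substituant t = 3: a(3) = -6.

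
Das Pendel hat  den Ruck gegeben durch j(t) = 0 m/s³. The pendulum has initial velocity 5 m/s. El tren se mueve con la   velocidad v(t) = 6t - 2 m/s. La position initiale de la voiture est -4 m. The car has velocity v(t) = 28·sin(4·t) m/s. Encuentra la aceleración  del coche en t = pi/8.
Para resolver esto, necesitamos tomar 1 derivada de nuestra ecuación de la velocidad v(t) = 28·sin(4·t). Tomando d/dt de v(t), encontramos a(t) = 112·cos(4·t). De la ecuación de la aceleración a(t) = 112·cos(4·t), sustituimos t = pi/8 para obtener a = 0.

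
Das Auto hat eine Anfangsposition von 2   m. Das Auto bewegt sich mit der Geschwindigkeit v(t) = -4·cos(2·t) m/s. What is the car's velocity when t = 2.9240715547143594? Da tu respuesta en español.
Usando v(t) = -4·cos(2·t) y sustituyendo t = 2.9240715547143594, encontramos v = -3.62740903568321.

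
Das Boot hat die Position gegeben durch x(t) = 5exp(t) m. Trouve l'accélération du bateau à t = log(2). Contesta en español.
Partiendo de la posición x(t) = 5·exp(t), tomamos 2 derivadas. Derivando la posición, obtenemos la velocidad: v(t) = 5·exp(t). Derivando la velocidad, obtenemos la aceleración: a(t) = 5·exp(t). Tenemos la aceleración a(t) = 5·exp(t). Sustituyendo t = log(2): a(log(2)) = 10.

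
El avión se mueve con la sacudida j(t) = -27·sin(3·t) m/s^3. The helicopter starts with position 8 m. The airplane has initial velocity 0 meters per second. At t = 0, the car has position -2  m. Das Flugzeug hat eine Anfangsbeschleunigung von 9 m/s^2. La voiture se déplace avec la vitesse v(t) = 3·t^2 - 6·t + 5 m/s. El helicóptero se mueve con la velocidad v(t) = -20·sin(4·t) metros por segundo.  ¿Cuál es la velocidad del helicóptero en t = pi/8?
Tenemos la velocidad v(t) = -20·sin(4·t). Sustituyendo t = pi/8: v(pi/8) = -20.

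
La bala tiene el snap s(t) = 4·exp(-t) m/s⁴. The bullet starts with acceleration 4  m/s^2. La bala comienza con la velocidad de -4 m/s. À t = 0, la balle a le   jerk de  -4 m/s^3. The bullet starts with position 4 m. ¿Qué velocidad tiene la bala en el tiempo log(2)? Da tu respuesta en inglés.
Starting from snap s(t) = 4·exp(-t), we take 3 integrals. The integral of snap is jerk. Using j(0) = -4, we get j(t) = -4·exp(-t). The antiderivative of jerk is acceleration. Using a(0) = 4, we get a(t) = 4·exp(-t). Taking ∫a(t)dt and applying v(0) = -4, we find v(t) = -4·exp(-t). Using v(t) = -4·exp(-t) and substituting t = log(2), we find v = -2.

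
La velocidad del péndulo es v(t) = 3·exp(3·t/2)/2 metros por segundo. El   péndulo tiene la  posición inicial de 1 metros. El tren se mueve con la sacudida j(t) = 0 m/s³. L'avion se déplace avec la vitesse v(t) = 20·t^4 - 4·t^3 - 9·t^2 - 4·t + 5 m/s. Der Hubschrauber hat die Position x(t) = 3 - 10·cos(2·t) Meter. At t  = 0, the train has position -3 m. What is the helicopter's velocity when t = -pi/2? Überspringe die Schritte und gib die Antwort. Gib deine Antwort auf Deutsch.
v(-pi/2) = 0.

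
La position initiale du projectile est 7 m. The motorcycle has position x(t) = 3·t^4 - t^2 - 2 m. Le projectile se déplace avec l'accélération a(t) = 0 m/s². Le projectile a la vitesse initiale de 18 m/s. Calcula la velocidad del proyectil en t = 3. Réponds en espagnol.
Partiendo de la aceleración a(t) = 0, tomamos 1 integral. Tomando ∫a(t)dt y aplicando v(0) = 18, encontramos v(t) = 18. Usando v(t) = 18 y sustituyendo t = 3, encontramos v = 18.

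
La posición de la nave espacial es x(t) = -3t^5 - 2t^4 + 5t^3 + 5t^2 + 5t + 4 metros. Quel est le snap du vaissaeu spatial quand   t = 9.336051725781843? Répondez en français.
Pour résoudre ceci, nous devons prendre 4 dérivées de notre équation de la position x(t) = -3·t^5 - 2·t^4 + 5·t^3 + 5·t^2 + 5·t + 4. La dérivée de la position donne la vitesse: v(t) = -15·t^4 - 8·t^3 + 15·t^2 + 10·t + 5. En dérivant la vitesse, nous obtenons l'accélération: a(t) = -60·t^3 - 24·t^2 + 30·t + 10. La dérivée de l'accélération donne le jerk: j(t) = -180·t^2 - 48·t + 30. En dérivant le jerk, nous obtenons le snap: s(t) = -360·t - 48. En utilisant s(t) = -360·t - 48 et en substituant t = 9.336051725781843, nous trouvons s = -3408.97862128146.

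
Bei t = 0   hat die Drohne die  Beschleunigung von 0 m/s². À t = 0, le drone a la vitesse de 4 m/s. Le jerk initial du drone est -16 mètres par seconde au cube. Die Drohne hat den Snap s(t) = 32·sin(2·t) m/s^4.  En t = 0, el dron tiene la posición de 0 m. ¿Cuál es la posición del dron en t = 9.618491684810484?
Debemos encontrar la integral de nuestra ecuación del snap s(t) = 32·sin(2·t) 4 veces. Tomando ∫s(t)dt y aplicando j(0) = -16, encontramos j(t) = -16·cos(2·t). La integral de la sacudida, con a(0) = 0, da la aceleración: a(t) = -8·sin(2·t). La integral de la aceleración es la velocidad. Usando v(0) = 4, obtenemos v(t) = 4·cos(2·t). La integral de la velocidad, con x(0) = 0, da la posición: x(t) = 2·sin(2·t). Tenemos la posición x(t) = 2·sin(2·t). Sustituyendo t = 9.618491684810484: x(9.618491684810484) = 0.755615566249380.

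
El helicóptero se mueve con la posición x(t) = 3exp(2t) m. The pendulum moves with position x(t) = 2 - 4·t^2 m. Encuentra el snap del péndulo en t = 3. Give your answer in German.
Wir müssen unsere Gleichung für die Position x(t) = 2 - 4·t^2 4-mal ableiten. Durch Ableiten von der Position erhalten wir die Geschwindigkeit: v(t) = -8·t. Die Ableitung von der Geschwindigkeit ergibt die Beschleunigung: a(t) = -8. Mit d/dt von a(t) finden wir j(t) = 0. Die Ableitung von dem Ruck ergibt den Snap: s(t) = 0. Aus der Gleichung für den Snap s(t) = 0, setzen wir t = 3 ein und erhalten s = 0.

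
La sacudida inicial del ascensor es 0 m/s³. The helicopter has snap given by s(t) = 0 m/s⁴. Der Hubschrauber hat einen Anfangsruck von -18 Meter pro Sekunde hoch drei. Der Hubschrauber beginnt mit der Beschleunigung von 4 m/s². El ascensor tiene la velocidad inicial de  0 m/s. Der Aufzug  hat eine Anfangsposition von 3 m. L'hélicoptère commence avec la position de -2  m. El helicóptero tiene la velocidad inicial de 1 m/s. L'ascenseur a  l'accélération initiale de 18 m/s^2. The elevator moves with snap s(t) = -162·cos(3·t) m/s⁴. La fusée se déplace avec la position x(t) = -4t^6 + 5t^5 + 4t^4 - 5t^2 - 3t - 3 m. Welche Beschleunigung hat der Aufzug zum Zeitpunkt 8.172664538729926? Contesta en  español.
Debemos encontrar la antiderivada de nuestra ecuación del snap s(t) = -162·cos(3·t) 2 veces. Tomando ∫s(t)dt y aplicando j(0) = 0, encontramos j(t) = -54·sin(3·t). La integral de la sacudida, con a(0) = 18, da la aceleración: a(t) = 18·cos(3·t). Usando a(t) = 18·cos(3·t) y sustituyendo t = 8.172664538729926, encontramos a = 14.7045426837810.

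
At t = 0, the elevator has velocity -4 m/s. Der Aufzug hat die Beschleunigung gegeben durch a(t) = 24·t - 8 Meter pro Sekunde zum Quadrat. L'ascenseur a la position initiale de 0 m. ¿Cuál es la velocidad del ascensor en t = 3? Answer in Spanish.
Debemos encontrar la antiderivada de nuestra ecuación de la aceleración a(t) = 24·t - 8 1 vez. Tomando ∫a(t)dt y aplicando v(0) = -4, encontramos v(t) = 12·t^2 - 8·t - 4. Tenemos la velocidad v(t) = 12·t^2 - 8·t - 4. Sustituyendo t = 3: v(3) = 80.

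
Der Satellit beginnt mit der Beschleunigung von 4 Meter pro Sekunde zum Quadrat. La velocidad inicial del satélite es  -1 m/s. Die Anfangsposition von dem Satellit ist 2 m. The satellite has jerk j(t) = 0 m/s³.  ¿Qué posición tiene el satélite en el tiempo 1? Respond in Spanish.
Para resolver esto, necesitamos tomar 3 antiderivadas de nuestra ecuación de la sacudida j(t) = 0. La antiderivada de la sacudida es la aceleración. Usando a(0) = 4, obtenemos a(t) = 4. Integrando la aceleración y usando la condición inicial v(0) = -1, obtenemos v(t) = 4·t - 1. Tomando ∫v(t)dt y aplicando x(0) = 2, encontramos x(t) = 2·t^2 - t + 2. Usando x(t) = 2·t^2 - t + 2 y sustituyendo t = 1, encontramos x = 3.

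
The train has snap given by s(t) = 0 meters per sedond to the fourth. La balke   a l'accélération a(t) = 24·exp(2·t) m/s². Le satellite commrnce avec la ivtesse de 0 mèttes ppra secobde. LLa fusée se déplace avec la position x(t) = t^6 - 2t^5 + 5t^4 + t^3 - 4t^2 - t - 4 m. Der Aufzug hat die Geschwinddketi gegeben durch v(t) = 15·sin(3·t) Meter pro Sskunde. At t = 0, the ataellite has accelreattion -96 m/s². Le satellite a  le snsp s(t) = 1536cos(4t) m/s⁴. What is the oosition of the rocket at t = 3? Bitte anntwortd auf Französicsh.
Nous avons la position x(t) = t^6 - 2·t^5 + 5·t^4 + t^3 - 4·t^2 - t - 4. En substituant t = 3: x(3) = 632.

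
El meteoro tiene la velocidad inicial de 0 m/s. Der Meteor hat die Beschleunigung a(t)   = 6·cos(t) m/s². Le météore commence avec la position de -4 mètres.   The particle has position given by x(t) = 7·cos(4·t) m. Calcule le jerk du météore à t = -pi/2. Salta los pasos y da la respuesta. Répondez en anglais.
j(-pi/2) = 6.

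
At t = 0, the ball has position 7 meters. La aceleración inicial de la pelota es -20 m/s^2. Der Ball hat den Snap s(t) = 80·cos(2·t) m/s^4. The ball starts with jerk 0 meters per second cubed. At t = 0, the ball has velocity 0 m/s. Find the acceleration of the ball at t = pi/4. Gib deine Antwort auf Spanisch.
Debemos encontrar la integral de nuestra ecuación del snap s(t) = 80·cos(2·t) 2 veces. Tomando ∫s(t)dt y aplicando j(0) = 0, encontramos j(t) = 40·sin(2·t). Integrando la sacudida y usando la condición inicial a(0) = -20, obtenemos a(t) = -20·cos(2·t). De la ecuación de la aceleración a(t) = -20·cos(2·t), sustituimos t = pi/4 para obtener a = 0.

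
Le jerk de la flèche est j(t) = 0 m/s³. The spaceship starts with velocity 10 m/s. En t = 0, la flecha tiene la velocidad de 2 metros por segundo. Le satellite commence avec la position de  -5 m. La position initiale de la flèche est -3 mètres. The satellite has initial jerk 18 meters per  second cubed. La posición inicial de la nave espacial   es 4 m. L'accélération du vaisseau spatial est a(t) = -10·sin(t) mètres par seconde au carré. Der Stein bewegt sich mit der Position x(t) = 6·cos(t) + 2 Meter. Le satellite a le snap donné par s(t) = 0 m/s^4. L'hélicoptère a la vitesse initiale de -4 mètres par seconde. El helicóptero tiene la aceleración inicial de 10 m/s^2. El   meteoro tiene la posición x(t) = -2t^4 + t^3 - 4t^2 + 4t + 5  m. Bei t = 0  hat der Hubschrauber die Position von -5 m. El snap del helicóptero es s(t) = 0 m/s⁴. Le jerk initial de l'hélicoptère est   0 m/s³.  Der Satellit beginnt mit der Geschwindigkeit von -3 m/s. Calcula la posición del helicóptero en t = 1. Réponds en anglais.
To find the answer, we compute 4 antiderivatives of s(t) = 0. The integral of snap, with j(0) = 0, gives jerk: j(t) = 0. Taking ∫j(t)dt and applying a(0) = 10, we find a(t) = 10. Finding the antiderivative of a(t) and using v(0) = -4: v(t) = 10·t - 4. Integrating velocity and using the initial condition x(0) = -5, we get x(t) = 5·t^2 - 4·t - 5. We have position x(t) = 5·t^2 - 4·t - 5. Substituting t = 1: x(1) = -4.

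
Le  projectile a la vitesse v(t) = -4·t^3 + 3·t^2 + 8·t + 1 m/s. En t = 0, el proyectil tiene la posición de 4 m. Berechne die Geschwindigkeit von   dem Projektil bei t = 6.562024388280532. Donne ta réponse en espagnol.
De la ecuación de la velocidad v(t) = -4·t^3 + 3·t^2 + 8·t + 1, sustituimos t = 6.562024388280532 para obtener v = -947.570699902088.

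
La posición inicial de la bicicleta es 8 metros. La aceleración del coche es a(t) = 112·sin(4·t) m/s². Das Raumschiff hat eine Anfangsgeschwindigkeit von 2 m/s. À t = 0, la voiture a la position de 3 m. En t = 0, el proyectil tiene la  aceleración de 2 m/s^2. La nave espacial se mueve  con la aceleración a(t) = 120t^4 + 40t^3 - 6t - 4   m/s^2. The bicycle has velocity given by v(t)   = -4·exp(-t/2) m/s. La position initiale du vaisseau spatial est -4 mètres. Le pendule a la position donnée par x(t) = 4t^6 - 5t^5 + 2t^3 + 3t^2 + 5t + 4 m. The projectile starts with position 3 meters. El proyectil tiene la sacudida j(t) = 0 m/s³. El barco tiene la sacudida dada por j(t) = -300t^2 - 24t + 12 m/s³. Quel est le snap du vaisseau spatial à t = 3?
Nous devons dériver notre équation de l'accélération a(t) = 120·t^4 + 40·t^3 - 6·t - 4 2 fois. En dérivant l'accélération, nous obtenons le jerk: j(t) = 480·t^3 + 120·t^2 - 6. En dérivant le jerk, nous obtenons le snap: s(t) = 1440·t^2 + 240·t. En utilisant s(t) = 1440·t^2 + 240·t et en substituant t = 3, nous trouvons s = 13680.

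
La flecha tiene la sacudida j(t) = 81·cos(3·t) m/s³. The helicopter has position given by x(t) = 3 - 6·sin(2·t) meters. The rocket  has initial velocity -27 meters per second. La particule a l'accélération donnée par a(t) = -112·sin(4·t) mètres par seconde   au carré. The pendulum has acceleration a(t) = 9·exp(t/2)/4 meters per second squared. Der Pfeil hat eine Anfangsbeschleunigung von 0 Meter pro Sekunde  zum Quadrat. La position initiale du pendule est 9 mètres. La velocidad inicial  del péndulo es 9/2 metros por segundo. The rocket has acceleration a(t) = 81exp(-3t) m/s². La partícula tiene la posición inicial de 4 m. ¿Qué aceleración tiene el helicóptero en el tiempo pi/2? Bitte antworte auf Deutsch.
Um dies zu lösen, müssen wir 2 Ableitungen unserer Gleichung für die Position x(t) = 3 - 6·sin(2·t) nehmen. Mit d/dt von x(t) finden wir v(t) = -12·cos(2·t). Mit d/dt von v(t) finden wir a(t) = 24·sin(2·t). Wir haben die Beschleunigung a(t) = 24·sin(2·t). Durch Einsetzen von t = pi/2: a(pi/2) = 0.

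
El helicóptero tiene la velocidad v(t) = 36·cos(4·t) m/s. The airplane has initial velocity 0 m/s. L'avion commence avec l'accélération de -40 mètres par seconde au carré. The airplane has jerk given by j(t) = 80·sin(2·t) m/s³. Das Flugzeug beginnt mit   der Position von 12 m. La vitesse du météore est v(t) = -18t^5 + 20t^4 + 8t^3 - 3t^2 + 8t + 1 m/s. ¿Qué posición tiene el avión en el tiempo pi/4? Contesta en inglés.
We need to integrate our jerk equation j(t) = 80·sin(2·t) 3 times. Integrating jerk and using the initial condition a(0) = -40, we get a(t) = -40·cos(2·t). The antiderivative of acceleration is velocity. Using v(0) = 0, we get v(t) = -20·sin(2·t). Integrating velocity and using the initial condition x(0) = 12, we get x(t) = 10·cos(2·t) + 2. Using x(t) = 10·cos(2·t) + 2 and substituting t = pi/4, we find x = 2.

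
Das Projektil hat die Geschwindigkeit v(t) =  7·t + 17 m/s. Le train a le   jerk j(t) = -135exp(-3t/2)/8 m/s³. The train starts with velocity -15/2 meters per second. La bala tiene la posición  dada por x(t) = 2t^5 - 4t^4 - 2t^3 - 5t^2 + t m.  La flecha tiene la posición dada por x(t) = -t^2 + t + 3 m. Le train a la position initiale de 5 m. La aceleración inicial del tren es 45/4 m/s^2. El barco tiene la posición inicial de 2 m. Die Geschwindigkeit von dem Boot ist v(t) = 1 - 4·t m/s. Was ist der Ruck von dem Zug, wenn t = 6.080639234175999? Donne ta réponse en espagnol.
Tenemos la sacudida j(t) = -135·exp(-3·t/2)/8. Sustituyendo t = 6.080639234175999: j(6.080639234175999) = -0.00184527748485046.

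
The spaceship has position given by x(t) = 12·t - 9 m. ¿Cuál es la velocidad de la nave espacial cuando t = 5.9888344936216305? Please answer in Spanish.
Partiendo de la posición x(t) = 12·t - 9, tomamos 1 derivada. Tomando d/dt de x(t), encontramos v(t) = 12. Usando v(t) = 12 y sustituyendo t = 5.9888344936216305, encontramos v = 12.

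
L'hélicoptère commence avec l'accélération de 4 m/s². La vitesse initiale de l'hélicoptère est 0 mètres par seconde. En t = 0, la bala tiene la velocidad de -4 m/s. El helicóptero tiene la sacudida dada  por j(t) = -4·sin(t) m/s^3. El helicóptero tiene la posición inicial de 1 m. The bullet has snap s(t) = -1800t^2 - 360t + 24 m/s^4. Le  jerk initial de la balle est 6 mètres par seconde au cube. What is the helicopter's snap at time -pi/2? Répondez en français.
Nous devons dériver notre équation du jerk j(t) = -4·sin(t) 1 fois. La dérivée du jerk donne le snap: s(t) = -4·cos(t). Nous avons le snap s(t) = -4·cos(t). En substituant t = -pi/2: s(-pi/2) = 0.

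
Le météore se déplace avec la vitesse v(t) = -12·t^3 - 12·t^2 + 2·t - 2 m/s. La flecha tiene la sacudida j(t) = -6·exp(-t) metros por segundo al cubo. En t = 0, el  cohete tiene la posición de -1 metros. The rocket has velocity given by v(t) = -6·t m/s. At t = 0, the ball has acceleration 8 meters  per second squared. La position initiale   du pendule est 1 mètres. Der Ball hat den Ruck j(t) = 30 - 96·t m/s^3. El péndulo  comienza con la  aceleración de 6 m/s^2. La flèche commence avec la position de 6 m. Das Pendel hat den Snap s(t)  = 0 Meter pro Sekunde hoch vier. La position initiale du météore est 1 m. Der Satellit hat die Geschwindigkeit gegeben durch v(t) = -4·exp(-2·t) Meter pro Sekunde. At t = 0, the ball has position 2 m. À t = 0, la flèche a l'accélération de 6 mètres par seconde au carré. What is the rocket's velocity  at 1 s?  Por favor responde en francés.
Nous avons la vitesse v(t) = -6·t. En substituant t = 1: v(1) = -6.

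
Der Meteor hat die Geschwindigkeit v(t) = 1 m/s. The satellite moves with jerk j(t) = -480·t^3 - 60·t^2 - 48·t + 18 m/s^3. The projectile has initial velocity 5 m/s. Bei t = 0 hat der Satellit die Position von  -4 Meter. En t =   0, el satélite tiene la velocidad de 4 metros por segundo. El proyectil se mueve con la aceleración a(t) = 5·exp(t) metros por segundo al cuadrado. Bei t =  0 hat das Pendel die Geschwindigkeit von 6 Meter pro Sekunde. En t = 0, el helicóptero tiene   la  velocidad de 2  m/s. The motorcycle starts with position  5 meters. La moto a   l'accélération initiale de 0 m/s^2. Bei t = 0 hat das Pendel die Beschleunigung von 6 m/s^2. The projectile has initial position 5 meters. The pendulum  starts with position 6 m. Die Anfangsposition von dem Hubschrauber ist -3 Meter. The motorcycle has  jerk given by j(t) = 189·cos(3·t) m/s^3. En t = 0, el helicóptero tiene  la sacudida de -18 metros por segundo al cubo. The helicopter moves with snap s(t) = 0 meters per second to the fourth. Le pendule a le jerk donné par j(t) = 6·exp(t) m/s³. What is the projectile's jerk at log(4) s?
Starting from acceleration a(t) = 5·exp(t), we take 1 derivative. Differentiating acceleration, we get jerk: j(t) = 5·exp(t). Using j(t) = 5·exp(t) and substituting t = log(4), we find j = 20.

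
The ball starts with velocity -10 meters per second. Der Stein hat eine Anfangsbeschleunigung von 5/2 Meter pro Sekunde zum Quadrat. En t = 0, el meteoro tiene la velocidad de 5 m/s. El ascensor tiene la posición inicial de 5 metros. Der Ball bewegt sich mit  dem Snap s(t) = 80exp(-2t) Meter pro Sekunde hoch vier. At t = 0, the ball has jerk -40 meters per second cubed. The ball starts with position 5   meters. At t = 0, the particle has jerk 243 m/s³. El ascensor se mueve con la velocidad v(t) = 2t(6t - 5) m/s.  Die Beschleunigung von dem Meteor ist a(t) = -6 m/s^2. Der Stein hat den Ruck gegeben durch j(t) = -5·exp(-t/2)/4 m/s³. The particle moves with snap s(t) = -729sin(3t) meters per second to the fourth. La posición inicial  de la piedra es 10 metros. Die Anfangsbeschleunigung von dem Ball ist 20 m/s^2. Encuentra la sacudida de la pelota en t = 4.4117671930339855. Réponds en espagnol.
Para resolver esto, necesitamos tomar 1 integral de nuestra ecuación del snap s(t) = 80·exp(-2·t). Tomando ∫s(t)dt y aplicando j(0) = -40, encontramos j(t) = -40·exp(-2·t). Usando j(t) = -40·exp(-2·t) y sustituyendo t = 4.4117671930339855, encontramos j = -0.00588908328910270.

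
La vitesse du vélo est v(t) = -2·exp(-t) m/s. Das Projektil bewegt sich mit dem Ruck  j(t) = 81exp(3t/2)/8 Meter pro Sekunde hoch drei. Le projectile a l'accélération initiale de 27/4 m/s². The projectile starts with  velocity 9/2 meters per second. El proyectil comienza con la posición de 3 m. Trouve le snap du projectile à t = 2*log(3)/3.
En partant du jerk j(t) = 81·exp(3·t/2)/8, nous prenons 1 dérivée. La dérivée du jerk donne le snap: s(t) = 243·exp(3·t/2)/16. Nous avons le snap s(t) = 243·exp(3·t/2)/16. En substituant t = 2*log(3)/3: s(2*log(3)/3) = 729/16.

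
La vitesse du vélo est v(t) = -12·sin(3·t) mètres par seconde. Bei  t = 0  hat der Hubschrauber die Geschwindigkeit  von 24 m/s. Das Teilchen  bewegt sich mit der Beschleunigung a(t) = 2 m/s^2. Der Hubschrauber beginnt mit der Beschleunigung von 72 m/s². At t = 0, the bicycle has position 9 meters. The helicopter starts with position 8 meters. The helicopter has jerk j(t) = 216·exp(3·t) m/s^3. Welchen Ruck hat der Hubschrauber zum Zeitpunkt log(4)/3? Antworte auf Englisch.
From the given jerk equation j(t) = 216·exp(3·t), we substitute t = log(4)/3 to get j = 864.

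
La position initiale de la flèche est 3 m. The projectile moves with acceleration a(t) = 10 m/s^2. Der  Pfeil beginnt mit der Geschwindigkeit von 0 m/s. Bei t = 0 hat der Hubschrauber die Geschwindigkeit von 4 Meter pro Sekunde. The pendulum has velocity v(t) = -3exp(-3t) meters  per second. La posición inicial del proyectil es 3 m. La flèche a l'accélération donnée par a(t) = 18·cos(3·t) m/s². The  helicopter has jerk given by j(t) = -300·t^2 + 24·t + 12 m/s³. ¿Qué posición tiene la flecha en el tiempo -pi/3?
Debemos encontrar la antiderivada de nuestra ecuación de la aceleración a(t) = 18·cos(3·t) 2 veces. La integral de la aceleración es la velocidad. Usando v(0) = 0, obtenemos v(t) = 6·sin(3·t). La antiderivada de la velocidad, con x(0) = 3, da la posición: x(t) = 5 - 2·cos(3·t). Tenemos la posición x(t) = 5 - 2·cos(3·t). Sustituyendo t = -pi/3: x(-pi/3) = 7.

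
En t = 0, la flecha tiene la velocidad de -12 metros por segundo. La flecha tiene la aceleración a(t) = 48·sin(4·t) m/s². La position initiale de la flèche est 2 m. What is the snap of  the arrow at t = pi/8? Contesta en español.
Debemos derivar nuestra ecuación de la aceleración a(t) = 48·sin(4·t) 2 veces. La derivada de la aceleración da la sacudida: j(t) = 192·cos(4·t). Derivando la sacudida, obtenemos el snap: s(t) = -768·sin(4·t). De la ecuación del snap s(t) = -768·sin(4·t), sustituimos t = pi/8 para obtener s = -768.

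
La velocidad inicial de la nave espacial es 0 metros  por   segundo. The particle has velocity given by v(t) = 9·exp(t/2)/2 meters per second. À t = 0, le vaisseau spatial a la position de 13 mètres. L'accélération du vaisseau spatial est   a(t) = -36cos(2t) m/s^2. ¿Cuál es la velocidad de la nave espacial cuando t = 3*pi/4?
Debemos encontrar la integral de nuestra ecuación de la aceleración a(t) = -36·cos(2·t) 1 vez. Tomando ∫a(t)dt y aplicando v(0) = 0, encontramos v(t) = -18·sin(2·t). Tenemos la velocidad v(t) = -18·sin(2·t). Sustituyendo t = 3*pi/4: v(3*pi/4) = 18.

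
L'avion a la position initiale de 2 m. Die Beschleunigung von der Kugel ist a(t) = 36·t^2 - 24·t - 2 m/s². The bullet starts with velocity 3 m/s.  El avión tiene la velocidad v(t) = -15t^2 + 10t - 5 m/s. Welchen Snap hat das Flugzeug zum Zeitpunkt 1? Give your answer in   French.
En partant de la vitesse v(t) = -15·t^2 + 10·t - 5, nous prenons 3 dérivées. La dérivée de la vitesse donne l'accélération: a(t) = 10 - 30·t. La dérivée de l'accélération donne le jerk: j(t) = -30. En prenant d/dt de j(t), nous trouvons s(t) = 0. De l'équation du snap s(t) = 0, nous substituons t = 1 pour obtenir s = 0.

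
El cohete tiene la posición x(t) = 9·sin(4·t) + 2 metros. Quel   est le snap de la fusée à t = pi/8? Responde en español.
Debemos derivar nuestra ecuación de la posición x(t) = 9·sin(4·t) + 2 4 veces. La derivada de la posición da la velocidad: v(t) = 36·cos(4·t). Derivando la velocidad, obtenemos la aceleración: a(t) = -144·sin(4·t). Derivando la aceleración, obtenemos la sacudida: j(t) = -576·cos(4·t). La derivada de la sacudida da el snap: s(t) = 2304·sin(4·t). Usando s(t) = 2304·sin(4·t) y sustituyendo t = pi/8, encontramos s = 2304.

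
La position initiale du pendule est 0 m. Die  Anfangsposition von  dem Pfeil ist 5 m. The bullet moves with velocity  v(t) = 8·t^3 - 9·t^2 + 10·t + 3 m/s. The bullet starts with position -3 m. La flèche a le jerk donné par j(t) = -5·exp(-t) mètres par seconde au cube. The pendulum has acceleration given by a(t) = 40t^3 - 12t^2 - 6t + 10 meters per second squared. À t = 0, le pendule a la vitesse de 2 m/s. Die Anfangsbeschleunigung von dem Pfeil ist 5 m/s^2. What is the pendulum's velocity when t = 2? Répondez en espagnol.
Partiendo de la aceleración a(t) = 40·t^3 - 12·t^2 - 6·t + 10, tomamos 1 integral. Tomando ∫a(t)dt y aplicando v(0) = 2, encontramos v(t) = 10·t^4 - 4·t^3 - 3·t^2 + 10·t + 2. Usando v(t) = 10·t^4 - 4·t^3 - 3·t^2 + 10·t + 2 y sustituyendo t = 2, encontramos v = 138.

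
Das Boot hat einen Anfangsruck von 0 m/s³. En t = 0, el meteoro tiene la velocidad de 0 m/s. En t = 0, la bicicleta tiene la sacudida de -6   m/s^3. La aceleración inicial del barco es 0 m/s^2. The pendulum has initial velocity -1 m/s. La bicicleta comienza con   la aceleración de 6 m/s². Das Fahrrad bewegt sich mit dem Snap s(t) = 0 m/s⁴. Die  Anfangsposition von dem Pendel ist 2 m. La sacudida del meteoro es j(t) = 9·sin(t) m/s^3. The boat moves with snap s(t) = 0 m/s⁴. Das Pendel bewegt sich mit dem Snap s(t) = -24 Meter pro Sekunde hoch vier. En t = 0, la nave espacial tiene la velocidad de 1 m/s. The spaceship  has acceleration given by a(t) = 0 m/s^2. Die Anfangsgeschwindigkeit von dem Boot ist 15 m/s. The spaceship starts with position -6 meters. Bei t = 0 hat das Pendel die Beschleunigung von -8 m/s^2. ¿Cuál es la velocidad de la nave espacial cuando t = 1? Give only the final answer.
La respuesta es 1.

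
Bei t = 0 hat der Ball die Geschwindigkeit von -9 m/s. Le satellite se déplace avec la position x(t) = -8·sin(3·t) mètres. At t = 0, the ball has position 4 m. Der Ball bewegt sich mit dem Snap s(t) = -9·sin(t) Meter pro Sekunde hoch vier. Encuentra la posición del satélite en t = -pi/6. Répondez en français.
De l'équation de la position x(t) = -8·sin(3·t), nous substituons t = -pi/6 pour obtenir x = 8.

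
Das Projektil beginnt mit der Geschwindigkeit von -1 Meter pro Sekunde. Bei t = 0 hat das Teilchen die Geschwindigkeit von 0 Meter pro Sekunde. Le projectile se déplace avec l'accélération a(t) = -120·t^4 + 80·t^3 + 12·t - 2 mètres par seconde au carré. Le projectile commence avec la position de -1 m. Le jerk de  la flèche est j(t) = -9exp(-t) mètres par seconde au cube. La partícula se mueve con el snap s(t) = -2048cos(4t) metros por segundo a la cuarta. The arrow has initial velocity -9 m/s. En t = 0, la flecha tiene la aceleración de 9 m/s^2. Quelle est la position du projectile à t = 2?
Pour résoudre ceci, nous devons prendre 2 intégrales de notre équation de l'accélération a(t) = -120·t^4 + 80·t^3 + 12·t - 2. En intégrant l'accélération et en utilisant la condition initiale v(0) = -1, nous obtenons v(t) = -24·t^5 + 20·t^4 + 6·t^2 - 2·t - 1. En intégrant la vitesse et en utilisant la condition initiale x(0) = -1, nous obtenons x(t) = -4·t^6 + 4·t^5 + 2·t^3 - t^2 - t - 1. De l'équation de la position x(t) = -4·t^6 + 4·t^5 + 2·t^3 - t^2 - t - 1, nous substituons t = 2 pour obtenir x = -119.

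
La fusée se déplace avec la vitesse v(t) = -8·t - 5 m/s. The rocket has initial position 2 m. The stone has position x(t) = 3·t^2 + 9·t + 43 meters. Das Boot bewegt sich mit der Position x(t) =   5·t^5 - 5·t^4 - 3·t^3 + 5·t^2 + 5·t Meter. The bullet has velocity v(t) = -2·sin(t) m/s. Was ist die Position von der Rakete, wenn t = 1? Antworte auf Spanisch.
Debemos encontrar la integral de nuestra ecuación de la velocidad v(t) = -8·t - 5 1 vez. La integral de la velocidad, con x(0) = 2, da la posición: x(t) = -4·t^2 - 5·t + 2. Tenemos la posición x(t) = -4·t^2 - 5·t + 2. Sustituyendo t = 1: x(1) = -7.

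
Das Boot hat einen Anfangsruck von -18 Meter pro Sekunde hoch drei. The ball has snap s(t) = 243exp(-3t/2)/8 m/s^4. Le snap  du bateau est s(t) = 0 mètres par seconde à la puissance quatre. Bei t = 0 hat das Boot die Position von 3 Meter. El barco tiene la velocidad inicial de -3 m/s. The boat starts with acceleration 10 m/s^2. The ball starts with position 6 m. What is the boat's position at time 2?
We need to integrate our snap equation s(t) = 0 4 times. The antiderivative of snap is jerk. Using j(0) = -18, we get j(t) = -18. The antiderivative of jerk is acceleration. Using a(0) = 10, we get a(t) = 10 - 18·t. The integral of acceleration, with v(0) = -3, gives velocity: v(t) = -9·t^2 + 10·t - 3. Finding the integral of v(t) and using x(0) = 3: x(t) = -3·t^3 + 5·t^2 - 3·t + 3. Using x(t) = -3·t^3 + 5·t^2 - 3·t + 3 and substituting t = 2, we find x = -7.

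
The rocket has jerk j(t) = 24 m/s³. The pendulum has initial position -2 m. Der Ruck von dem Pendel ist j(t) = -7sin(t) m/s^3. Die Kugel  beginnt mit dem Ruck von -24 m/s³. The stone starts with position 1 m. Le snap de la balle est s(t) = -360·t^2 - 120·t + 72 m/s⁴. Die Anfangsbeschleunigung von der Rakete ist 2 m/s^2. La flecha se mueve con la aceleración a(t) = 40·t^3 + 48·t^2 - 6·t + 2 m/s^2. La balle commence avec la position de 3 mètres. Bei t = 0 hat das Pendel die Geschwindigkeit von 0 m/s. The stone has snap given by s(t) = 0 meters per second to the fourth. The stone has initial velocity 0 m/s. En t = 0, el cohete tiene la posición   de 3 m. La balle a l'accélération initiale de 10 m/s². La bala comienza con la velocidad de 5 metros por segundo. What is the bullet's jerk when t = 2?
We must find the antiderivative of our snap equation s(t) = -360·t^2 - 120·t + 72 1 time. Integrating snap and using the initial condition j(0) = -24, we get j(t) = -120·t^3 - 60·t^2 + 72·t - 24. Using j(t) = -120·t^3 - 60·t^2 + 72·t - 24 and substituting t = 2, we find j = -1080.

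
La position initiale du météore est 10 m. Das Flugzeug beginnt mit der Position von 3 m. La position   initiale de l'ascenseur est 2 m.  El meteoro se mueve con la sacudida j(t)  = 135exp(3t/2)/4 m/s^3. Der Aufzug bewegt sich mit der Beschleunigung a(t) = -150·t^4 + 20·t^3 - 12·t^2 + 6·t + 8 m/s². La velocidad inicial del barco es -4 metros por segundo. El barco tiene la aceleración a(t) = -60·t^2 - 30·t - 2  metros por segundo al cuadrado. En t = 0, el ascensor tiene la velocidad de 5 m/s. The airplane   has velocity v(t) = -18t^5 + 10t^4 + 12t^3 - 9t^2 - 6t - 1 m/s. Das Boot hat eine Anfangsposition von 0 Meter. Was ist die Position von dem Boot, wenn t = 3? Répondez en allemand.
Wir müssen das Integral unserer Gleichung für die Beschleunigung a(t) = -60·t^2 - 30·t - 2 2-mal finden. Das Integral von der Beschleunigung ist die Geschwindigkeit. Mit v(0) = -4 erhalten wir v(t) = -20·t^3 - 15·t^2 - 2·t - 4. Die Stammfunktion von der Geschwindigkeit, mit x(0) = 0, ergibt die Position: x(t) = -5·t^4 - 5·t^3 - t^2 - 4·t. Mit x(t) = -5·t^4 - 5·t^3 - t^2 - 4·t und Einsetzen von t = 3, finden wir x = -561.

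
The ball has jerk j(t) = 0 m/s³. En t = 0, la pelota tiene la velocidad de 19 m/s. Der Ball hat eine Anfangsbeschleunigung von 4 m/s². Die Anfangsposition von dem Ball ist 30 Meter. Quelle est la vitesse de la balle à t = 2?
Pour résoudre ceci, nous devons prendre 2 primitives de notre équation du jerk j(t) = 0. En prenant ∫j(t)dt et en appliquant a(0) = 4, nous trouvons a(t) = 4. En prenant ∫a(t)dt et en appliquant v(0) = 19, nous trouvons v(t) = 4·t + 19. En utilisant v(t) = 4·t + 19 et en substituant t = 2, nous trouvons v = 27.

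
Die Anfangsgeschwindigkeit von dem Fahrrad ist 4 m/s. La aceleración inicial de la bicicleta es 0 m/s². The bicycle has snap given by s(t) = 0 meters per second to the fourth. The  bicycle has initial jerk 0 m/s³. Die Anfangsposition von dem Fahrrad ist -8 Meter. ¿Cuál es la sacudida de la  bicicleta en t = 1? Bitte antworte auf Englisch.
To solve this, we need to take 1 antiderivative of our snap equation s(t) = 0. The integral of snap is jerk. Using j(0) = 0, we get j(t) = 0. Using j(t) = 0 and substituting t = 1, we find j = 0.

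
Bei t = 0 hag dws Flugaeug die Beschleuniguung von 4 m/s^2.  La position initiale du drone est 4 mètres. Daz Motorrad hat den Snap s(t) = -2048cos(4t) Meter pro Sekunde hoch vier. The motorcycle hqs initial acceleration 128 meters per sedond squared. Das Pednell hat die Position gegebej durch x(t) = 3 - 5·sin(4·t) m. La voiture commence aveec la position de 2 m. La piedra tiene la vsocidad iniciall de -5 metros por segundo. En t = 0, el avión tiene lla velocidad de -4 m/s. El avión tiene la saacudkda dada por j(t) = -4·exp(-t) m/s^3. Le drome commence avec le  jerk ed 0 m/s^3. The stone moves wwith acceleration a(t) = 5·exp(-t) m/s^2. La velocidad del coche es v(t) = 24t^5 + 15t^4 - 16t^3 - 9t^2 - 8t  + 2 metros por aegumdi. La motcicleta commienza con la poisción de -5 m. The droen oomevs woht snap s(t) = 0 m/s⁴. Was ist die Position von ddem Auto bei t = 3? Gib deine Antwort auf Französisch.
En partant de la vitesse v(t) = 24·t^5 + 15·t^4 - 16·t^3 - 9·t^2 - 8·t + 2, nous prenons 1 primitive. L'intégrale de la vitesse est la position. En utilisant x(0) = 2, nous obtenons x(t) = 4·t^6 + 3·t^5 - 4·t^4 - 3·t^3 - 4·t^2 + 2·t + 2. En utilisant x(t) = 4·t^6 + 3·t^5 - 4·t^4 - 3·t^3 - 4·t^2 + 2·t + 2 et en substituant t = 3, nous trouvons x = 3212.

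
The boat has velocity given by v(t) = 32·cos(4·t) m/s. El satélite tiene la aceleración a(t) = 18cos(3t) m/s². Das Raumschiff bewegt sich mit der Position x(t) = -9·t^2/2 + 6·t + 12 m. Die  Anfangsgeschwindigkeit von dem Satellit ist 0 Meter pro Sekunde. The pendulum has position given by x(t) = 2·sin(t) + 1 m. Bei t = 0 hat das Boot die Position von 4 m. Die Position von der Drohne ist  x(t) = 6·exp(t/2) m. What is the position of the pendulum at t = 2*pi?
From the given position equation x(t) = 2·sin(t) + 1, we substitute t = 2*pi to get x = 1.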